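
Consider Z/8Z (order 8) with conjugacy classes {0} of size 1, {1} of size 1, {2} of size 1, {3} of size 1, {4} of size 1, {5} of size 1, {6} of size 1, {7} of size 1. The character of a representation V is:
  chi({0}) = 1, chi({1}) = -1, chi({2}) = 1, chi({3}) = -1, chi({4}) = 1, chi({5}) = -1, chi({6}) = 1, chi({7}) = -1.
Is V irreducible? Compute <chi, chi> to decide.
Irreducible: <chi, chi> = 1.

Reasoning: <chi, chi> = (1/|G|) sum_C |C| * |chi(C)|^2 = (1/8)[1*|1|^2 + 1*|-1|^2 + 1*|1|^2 + 1*|-1|^2 + 1*|1|^2 + 1*|-1|^2 + 1*|1|^2 + 1*|-1|^2]
  = (1/8)[(1) + (1) + (1) + (1) + (1) + (1) + (1) + (1)] = 8/8 = 1.
(Exp terms are combined using exp(i*s)*conj(exp(i*t)) = exp(i*(s-t)), and sums of them are collapsed using the identity that for every m > 1 the m distinct m-th roots of unity sum to 0, e.g. 1 + exp(2*I*pi/3) + exp(-2*I*pi/3) = 0.)
A character is irreducible iff <chi, chi> = 1, so this representation is irreducible.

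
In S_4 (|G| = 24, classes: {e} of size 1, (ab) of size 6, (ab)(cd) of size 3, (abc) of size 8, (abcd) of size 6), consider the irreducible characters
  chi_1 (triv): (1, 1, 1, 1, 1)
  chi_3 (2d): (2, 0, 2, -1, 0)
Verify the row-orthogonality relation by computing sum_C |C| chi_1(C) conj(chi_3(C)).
Sum = 0; so <chi_1, chi_3> = 0 (distinct irreducibles are orthogonal).

Details: Compute term by term over conjugacy classes (|C| * chi_1(C) * conj(chi_3(C))):
  1*(1)*conj(2) + 6*(1)*conj(0) + 3*(1)*conj(2) + 8*(1)*conj(-1) + 6*(1)*conj(0)
  = (2) + (0) + (6) + (-8) + (0)
  = 0.
Dividing by |G| = 24 gives 0/24 = 0, matching the row-orthogonality relation <chi_1, chi_3> = [chi_1 = chi_3].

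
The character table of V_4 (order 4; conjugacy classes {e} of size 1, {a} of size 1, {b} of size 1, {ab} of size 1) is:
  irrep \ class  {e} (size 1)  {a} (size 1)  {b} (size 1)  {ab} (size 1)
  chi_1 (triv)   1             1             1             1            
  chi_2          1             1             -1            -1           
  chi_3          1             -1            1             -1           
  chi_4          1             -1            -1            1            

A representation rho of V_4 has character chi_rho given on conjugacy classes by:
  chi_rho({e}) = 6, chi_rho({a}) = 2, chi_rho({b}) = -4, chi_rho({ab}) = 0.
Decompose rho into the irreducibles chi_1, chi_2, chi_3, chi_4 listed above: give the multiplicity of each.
Multiplicities: chi_1: 1, chi_2: 3, chi_3: 0, chi_4: 2.

Justification: Use <chi_rho, chi> = (1/|G|) sum_C |C| * chi_rho(C) * conj(chi(C)) with |G| = 4 for each irreducible chi in the table:
  <chi_rho, chi_1> = (1/4)[1*(6)*conj(1) + 1*(2)*conj(1) + 1*(-4)*conj(1) + 1*(0)*conj(1)]
      = (1/4)[(6) + (2) + (-4) + (0)] = 4/4 = 1
  <chi_rho, chi_2> = (1/4)[1*(6)*conj(1) + 1*(2)*conj(1) + 1*(-4)*conj(-1) + 1*(0)*conj(-1)]
      = (1/4)[(6) + (2) + (4) + (0)] = 12/4 = 3
  <chi_rho, chi_3> = (1/4)[1*(6)*conj(1) + 1*(2)*conj(-1) + 1*(-4)*conj(1) + 1*(0)*conj(-1)]
      = (1/4)[(6) + (-2) + (-4) + (0)] = 0/4 = 0
  <chi_rho, chi_4> = (1/4)[1*(6)*conj(1) + 1*(2)*conj(-1) + 1*(-4)*conj(-1) + 1*(0)*conj(1)]
      = (1/4)[(6) + (-2) + (4) + (0)] = 8/4 = 2
Dimension check: dim(rho) = sum (mult * dim) = 1*1 + 3*1 + 0*1 + 2*1 = 6 = chi_rho(e) = 6.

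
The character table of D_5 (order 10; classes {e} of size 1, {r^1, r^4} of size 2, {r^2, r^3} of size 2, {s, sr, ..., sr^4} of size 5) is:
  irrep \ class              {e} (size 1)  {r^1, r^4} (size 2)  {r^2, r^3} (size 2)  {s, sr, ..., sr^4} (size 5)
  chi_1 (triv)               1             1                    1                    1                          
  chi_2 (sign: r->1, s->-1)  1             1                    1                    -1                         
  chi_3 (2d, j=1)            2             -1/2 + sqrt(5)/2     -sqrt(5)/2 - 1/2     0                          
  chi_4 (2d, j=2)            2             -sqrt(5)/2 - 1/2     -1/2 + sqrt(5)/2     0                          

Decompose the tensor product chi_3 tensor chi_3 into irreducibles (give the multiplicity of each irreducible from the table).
chi_3 tensor chi_3 = chi_1 + chi_2 + chi_4 (all other irreducibles have multiplicity 0).

Solution. The character of a tensor product is the pointwise product (chi_3 * chi_3)(C) = chi_3(C) * chi_3(C):
  {e}: (2)*(2), {r^1, r^4}: (-1/2 + sqrt(5)/2)*(-1/2 + sqrt(5)/2), {r^2, r^3}: (-sqrt(5)/2 - 1/2)*(-sqrt(5)/2 - 1/2), {s, sr, ..., sr^4}: (0)*(0)
so (chi_3 * chi_3) takes values
  {e} -> 4, {r^1, r^4} -> 3/2 - sqrt(5)/2, {r^2, r^3} -> sqrt(5)/2 + 3/2, {s, sr, ..., sr^4} -> 0.
Now take the inner product of this character with each irreducible chi from the table, <chi_3*chi_3, chi> = (1/10) sum_C |C| (chi_3*chi_3)(C) conj(chi(C)):
  <chi_3*chi_3, chi_1> = (1/10)[1*(4)*conj(1) + 2*(3/2 - sqrt(5)/2)*conj(1) + 2*(sqrt(5)/2 + 3/2)*conj(1) + 5*(0)*conj(1)]
      = (1/10)[(4) + (3 - sqrt(5)) + (sqrt(5) + 3) + (0)] = 10/10 = 1
  <chi_3*chi_3, chi_2> = (1/10)[1*(4)*conj(1) + 2*(3/2 - sqrt(5)/2)*conj(1) + 2*(sqrt(5)/2 + 3/2)*conj(1) + 5*(0)*conj(-1)]
      = (1/10)[(4) + (3 - sqrt(5)) + (sqrt(5) + 3) + (0)] = 10/10 = 1
  <chi_3*chi_3, chi_3> = (1/10)[1*(4)*conj(2) + 2*(3/2 - sqrt(5)/2)*conj(-1/2 + sqrt(5)/2) + 2*(sqrt(5)/2 + 3/2)*conj(-sqrt(5)/2 - 1/2) + 5*(0)*conj(0)]
      = (1/10)[(8) + (-4 + 2*sqrt(5)) + (-2*sqrt(5) - 4) + (0)] = 0/10 = 0
  <chi_3*chi_3, chi_4> = (1/10)[1*(4)*conj(2) + 2*(3/2 - sqrt(5)/2)*conj(-sqrt(5)/2 - 1/2) + 2*(sqrt(5)/2 + 3/2)*conj(-1/2 + sqrt(5)/2) + 5*(0)*conj(0)]
      = (1/10)[(8) + (1 - sqrt(5)) + (1 + sqrt(5)) + (0)] = 10/10 = 1
Hence the multiplicities are chi_1: 1, chi_2: 1, chi_4: 1. Dimension check: dim(chi_3)*dim(chi_3) = 2*2 = 4 and sum (mult * dim) = 1*1 + 1*1 + 1*2 = 4.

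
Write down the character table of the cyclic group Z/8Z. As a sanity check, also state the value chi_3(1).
Character table of Z/8Z (irreps indexed chi_0,...,chi_7 with chi_k(m) = zeta_8^(k*m), zeta_8 = exp(2*pi*i/8)):
  irrep \ class  {0} (size 1)  {1} (size 1)    {2} (size 1)  {3} (size 1)    {4} (size 1)  {5} (size 1)    {6} (size 1)  {7} (size 1)  
  chi_0          1             1               1             1               1             1               1             1             
  chi_1          1             exp(I*pi/4)     I             exp(3*I*pi/4)   -1            exp(-3*I*pi/4)  -I            exp(-I*pi/4)  
  chi_2          1             I               -1            -I              1             I               -1            -I            
  chi_3          1             exp(3*I*pi/4)   -I            exp(I*pi/4)     -1            exp(-I*pi/4)    I             exp(-3*I*pi/4)
  chi_4          1             -1              1             -1              1             -1              1             -1            
  chi_5          1             exp(-3*I*pi/4)  I             exp(-I*pi/4)    -1            exp(I*pi/4)     -I            exp(3*I*pi/4) 
  chi_6          1             -I              -1            I               1             -I              -1            I             
  chi_7          1             exp(-I*pi/4)    -I            exp(-3*I*pi/4)  -1            exp(3*I*pi/4)   I             exp(I*pi/4)   

Spot check: chi_3(1) = zeta_8^(3*1) = zeta_8^3 = exp(3*I*pi/4).

Solution. Z/8Z is abelian, so all 8 irreducible complex representations are 1-dimensional. They are given by chi_k(m) = zeta_8^(k*m) for k = 0,...,7. Row orthogonality: sum_m chi_k(m) conj(chi_l(m)) = 8 * [k = l].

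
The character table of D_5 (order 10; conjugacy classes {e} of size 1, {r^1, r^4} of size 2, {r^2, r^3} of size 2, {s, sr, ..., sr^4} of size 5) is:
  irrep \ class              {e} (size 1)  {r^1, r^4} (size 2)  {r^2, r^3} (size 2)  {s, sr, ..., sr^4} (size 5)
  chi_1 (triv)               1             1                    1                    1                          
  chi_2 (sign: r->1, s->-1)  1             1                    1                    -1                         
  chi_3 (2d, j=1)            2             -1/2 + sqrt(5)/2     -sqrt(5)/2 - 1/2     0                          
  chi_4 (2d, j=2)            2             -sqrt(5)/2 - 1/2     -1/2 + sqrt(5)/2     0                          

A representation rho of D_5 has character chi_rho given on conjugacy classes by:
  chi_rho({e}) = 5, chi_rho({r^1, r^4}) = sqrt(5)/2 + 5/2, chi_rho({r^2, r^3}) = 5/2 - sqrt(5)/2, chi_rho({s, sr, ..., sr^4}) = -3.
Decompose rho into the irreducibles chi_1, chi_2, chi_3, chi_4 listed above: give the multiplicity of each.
Multiplicities: chi_1: 0, chi_2: 3, chi_3: 1, chi_4: 0.

Solution. Use <chi_rho, chi> = (1/|G|) sum_C |C| * chi_rho(C) * conj(chi(C)) with |G| = 10 for each irreducible chi in the table:
  <chi_rho, chi_1> = (1/10)[1*(5)*conj(1) + 2*(sqrt(5)/2 + 5/2)*conj(1) + 2*(5/2 - sqrt(5)/2)*conj(1) + 5*(-3)*conj(1)]
      = (1/10)[(5) + (sqrt(5) + 5) + (5 - sqrt(5)) + (-15)] = 0/10 = 0
  <chi_rho, chi_2> = (1/10)[1*(5)*conj(1) + 2*(sqrt(5)/2 + 5/2)*conj(1) + 2*(5/2 - sqrt(5)/2)*conj(1) + 5*(-3)*conj(-1)]
      = (1/10)[(5) + (sqrt(5) + 5) + (5 - sqrt(5)) + (15)] = 30/10 = 3
  <chi_rho, chi_3> = (1/10)[1*(5)*conj(2) + 2*(sqrt(5)/2 + 5/2)*conj(-1/2 + sqrt(5)/2) + 2*(5/2 - sqrt(5)/2)*conj(-sqrt(5)/2 - 1/2) + 5*(-3)*conj(0)]
      = (1/10)[(10) + (2*sqrt(5)) + (-2*sqrt(5)) + (0)] = 10/10 = 1
  <chi_rho, chi_4> = (1/10)[1*(5)*conj(2) + 2*(sqrt(5)/2 + 5/2)*conj(-sqrt(5)/2 - 1/2) + 2*(5/2 - sqrt(5)/2)*conj(-1/2 + sqrt(5)/2) + 5*(-3)*conj(0)]
      = (1/10)[(10) + (-3*sqrt(5) - 5) + (-5 + 3*sqrt(5)) + (0)] = 0/10 = 0
Dimension check: dim(rho) = sum (mult * dim) = 0*1 + 3*1 + 1*2 + 0*2 = 5 = chi_rho(e) = 5.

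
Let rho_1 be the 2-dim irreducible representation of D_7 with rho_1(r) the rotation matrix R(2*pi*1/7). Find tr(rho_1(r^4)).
chi_{rho_1}(r^4) = 2*cos(2*pi*1*4/7) = -2*cos(pi/7)

Solution. rho_1(r^4) is rotation by angle 2*pi*1*4/7, whose trace is 2*cos(2*pi*1*4/7) = -2*cos(pi/7).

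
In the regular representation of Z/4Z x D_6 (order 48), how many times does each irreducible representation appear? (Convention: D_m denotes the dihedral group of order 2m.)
Each irreducible V_i of dimension d_i appears with multiplicity d_i, i.e. rho_reg = (direct sum over all irreducibles V_i) d_i V_i. The irreducible dimensions for Z/4Z x D_6 are 1, 1, 1, 1, 1, 1, 1, 1, 1, 1, 1, 1, 1, 1, 1, 1, 2, 2, 2, 2, 2, 2, 2, 2: 16 irreducibles of dimension 1, each with multiplicity 1; 8 irreducibles of dimension 2, each with multiplicity 2. Total dimension 16*1*1 + 8*2*2 = 48 = |G|.

Working: General theorem: in the regular representation of a finite group G, each irreducible appears with multiplicity equal to its dimension. Check: dim(rho_reg) = sum d_i^2 = 1 + 1 + 1 + 1 + 1 + 1 + 1 + 1 + 1 + 1 + 1 + 1 + 1 + 1 + 1 + 1 + 4 + 4 + 4 + 4 + 4 + 4 + 4 + 4 = 48 = |G|.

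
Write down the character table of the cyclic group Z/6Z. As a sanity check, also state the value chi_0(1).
Character table of Z/6Z (irreps indexed chi_0,...,chi_5 with chi_k(m) = zeta_6^(k*m), zeta_6 = exp(2*pi*i/6)):
  irrep \ class  {0} (size 1)  {1} (size 1)    {2} (size 1)    {3} (size 1)  {4} (size 1)    {5} (size 1)  
  chi_0          1             1               1               1             1               1             
  chi_1          1             exp(I*pi/3)     exp(2*I*pi/3)   -1            exp(-2*I*pi/3)  exp(-I*pi/3)  
  chi_2          1             exp(2*I*pi/3)   exp(-2*I*pi/3)  1             exp(2*I*pi/3)   exp(-2*I*pi/3)
  chi_3          1             -1              1               -1            1               -1            
  chi_4          1             exp(-2*I*pi/3)  exp(2*I*pi/3)   1             exp(-2*I*pi/3)  exp(2*I*pi/3) 
  chi_5          1             exp(-I*pi/3)    exp(-2*I*pi/3)  -1            exp(2*I*pi/3)   exp(I*pi/3)   

Spot check: chi_0(1) = zeta_6^(0*1) = zeta_6^0 = 1.

Justification: Z/6Z is abelian, so all 6 irreducible complex representations are 1-dimensional. They are given by chi_k(m) = zeta_6^(k*m) for k = 0,...,5. Row orthogonality: sum_m chi_k(m) conj(chi_l(m)) = 6 * [k = l].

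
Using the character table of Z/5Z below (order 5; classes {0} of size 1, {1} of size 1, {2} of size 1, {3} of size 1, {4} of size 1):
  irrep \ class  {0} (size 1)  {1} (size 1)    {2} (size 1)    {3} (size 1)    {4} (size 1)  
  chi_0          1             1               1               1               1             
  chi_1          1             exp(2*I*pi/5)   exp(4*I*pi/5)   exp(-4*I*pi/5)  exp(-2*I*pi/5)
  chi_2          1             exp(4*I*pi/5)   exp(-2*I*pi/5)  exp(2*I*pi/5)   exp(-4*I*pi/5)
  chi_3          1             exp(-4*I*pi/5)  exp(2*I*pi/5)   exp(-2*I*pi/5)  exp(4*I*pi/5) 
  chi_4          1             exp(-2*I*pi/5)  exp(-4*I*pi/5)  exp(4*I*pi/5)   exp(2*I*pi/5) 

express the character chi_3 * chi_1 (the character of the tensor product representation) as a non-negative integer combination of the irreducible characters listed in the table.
chi_3 tensor chi_1 = chi_4 (all other irreducibles have multiplicity 0).

Solution. The character of a tensor product is the pointwise product (chi_3 * chi_1)(C) = chi_3(C) * chi_1(C):
  {0}: (1)*(1), {1}: (exp(-4*I*pi/5))*(exp(2*I*pi/5)), {2}: (exp(2*I*pi/5))*(exp(4*I*pi/5)), {3}: (exp(-2*I*pi/5))*(exp(-4*I*pi/5)), {4}: (exp(4*I*pi/5))*(exp(-2*I*pi/5))
so (chi_3 * chi_1) takes values
  {0} -> 1, {1} -> exp(-2*I*pi/5), {2} -> exp(-4*I*pi/5), {3} -> exp(4*I*pi/5), {4} -> exp(2*I*pi/5).
Now take the inner product of this character with each irreducible chi from the table, <chi_3*chi_1, chi> = (1/5) sum_C |C| (chi_3*chi_1)(C) conj(chi(C)):
  <chi_3*chi_1, chi_0> = (1/5)[1*(1)*conj(1) + 1*(exp(-2*I*pi/5))*conj(1) + 1*(exp(-4*I*pi/5))*conj(1) + 1*(exp(4*I*pi/5))*conj(1) + 1*(exp(2*I*pi/5))*conj(1)]
      = (1/5)[(1) + (exp(-2*I*pi/5)) + (exp(-4*I*pi/5)) + (exp(4*I*pi/5)) + (exp(2*I*pi/5))] = 0/5 = 0
  <chi_3*chi_1, chi_1> = (1/5)[1*(1)*conj(1) + 1*(exp(-2*I*pi/5))*conj(exp(2*I*pi/5)) + 1*(exp(-4*I*pi/5))*conj(exp(4*I*pi/5)) + 1*(exp(4*I*pi/5))*conj(exp(-4*I*pi/5)) + 1*(exp(2*I*pi/5))*conj(exp(-2*I*pi/5))]
      = (1/5)[(1) + (exp(-4*I*pi/5)) + (exp(2*I*pi/5)) + (exp(-2*I*pi/5)) + (exp(4*I*pi/5))] = 0/5 = 0
  <chi_3*chi_1, chi_2> = (1/5)[1*(1)*conj(1) + 1*(exp(-2*I*pi/5))*conj(exp(4*I*pi/5)) + 1*(exp(-4*I*pi/5))*conj(exp(-2*I*pi/5)) + 1*(exp(4*I*pi/5))*conj(exp(2*I*pi/5)) + 1*(exp(2*I*pi/5))*conj(exp(-4*I*pi/5))]
      = (1/5)[(1) + (exp(4*I*pi/5)) + (exp(-2*I*pi/5)) + (exp(2*I*pi/5)) + (exp(-4*I*pi/5))] = 0/5 = 0
  <chi_3*chi_1, chi_3> = (1/5)[1*(1)*conj(1) + 1*(exp(-2*I*pi/5))*conj(exp(-4*I*pi/5)) + 1*(exp(-4*I*pi/5))*conj(exp(2*I*pi/5)) + 1*(exp(4*I*pi/5))*conj(exp(-2*I*pi/5)) + 1*(exp(2*I*pi/5))*conj(exp(4*I*pi/5))]
      = (1/5)[(1) + (exp(2*I*pi/5)) + (exp(4*I*pi/5)) + (exp(-4*I*pi/5)) + (exp(-2*I*pi/5))] = 0/5 = 0
  <chi_3*chi_1, chi_4> = (1/5)[1*(1)*conj(1) + 1*(exp(-2*I*pi/5))*conj(exp(-2*I*pi/5)) + 1*(exp(-4*I*pi/5))*conj(exp(-4*I*pi/5)) + 1*(exp(4*I*pi/5))*conj(exp(4*I*pi/5)) + 1*(exp(2*I*pi/5))*conj(exp(2*I*pi/5))]
      = (1/5)[(1) + (1) + (1) + (1) + (1)] = 5/5 = 1
(Exp terms are combined using exp(i*s)*conj(exp(i*t)) = exp(i*(s-t)), and sums of them are collapsed using the identity that for every m > 1 the m distinct m-th roots of unity sum to 0, e.g. 1 + exp(2*I*pi/3) + exp(-2*I*pi/3) = 0.)
Hence the multiplicities are chi_4: 1. Dimension check: dim(chi_3)*dim(chi_1) = 1*1 = 1 and sum (mult * dim) = 1*1 = 1.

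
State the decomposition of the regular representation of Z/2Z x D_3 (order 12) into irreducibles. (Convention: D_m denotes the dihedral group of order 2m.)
Each irreducible V_i of dimension d_i appears with multiplicity d_i, i.e. rho_reg = (direct sum over all irreducibles V_i) d_i V_i. The irreducible dimensions for Z/2Z x D_3 are 1, 1, 1, 1, 2, 2: 4 irreducibles of dimension 1, each with multiplicity 1; 2 irreducibles of dimension 2, each with multiplicity 2. Total dimension 4*1*1 + 2*2*2 = 12 = |G|.

Why: General theorem: in the regular representation of a finite group G, each irreducible appears with multiplicity equal to its dimension. Check: dim(rho_reg) = sum d_i^2 = 1 + 1 + 1 + 1 + 4 + 4 = 12 = |G|.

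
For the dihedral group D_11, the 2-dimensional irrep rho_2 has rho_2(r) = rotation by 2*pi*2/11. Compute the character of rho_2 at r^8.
chi_{rho_2}(r^8) = 2*cos(2*pi*2*8/11) = -2*cos(pi/11)

Proof sketch: rho_2(r^8) is rotation by angle 2*pi*2*8/11, whose trace is 2*cos(2*pi*2*8/11) = -2*cos(pi/11).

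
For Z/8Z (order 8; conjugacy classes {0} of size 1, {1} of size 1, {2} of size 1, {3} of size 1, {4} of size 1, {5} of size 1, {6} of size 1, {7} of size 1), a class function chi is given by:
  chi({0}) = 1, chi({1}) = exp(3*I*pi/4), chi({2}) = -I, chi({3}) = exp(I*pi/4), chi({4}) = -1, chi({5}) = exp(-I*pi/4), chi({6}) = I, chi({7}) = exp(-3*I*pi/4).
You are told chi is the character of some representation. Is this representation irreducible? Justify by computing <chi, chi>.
Irreducible: <chi, chi> = 1.

Reasoning: <chi, chi> = (1/|G|) sum_C |C| * |chi(C)|^2 = (1/8)[1*|1|^2 + 1*|exp(3*I*pi/4)|^2 + 1*|-I|^2 + 1*|exp(I*pi/4)|^2 + 1*|-1|^2 + 1*|exp(-I*pi/4)|^2 + 1*|I|^2 + 1*|exp(-3*I*pi/4)|^2]
  = (1/8)[(1) + (1) + (1) + (1) + (1) + (1) + (1) + (1)] = 8/8 = 1.
(Exp terms are combined using exp(i*s)*conj(exp(i*t)) = exp(i*(s-t)), and sums of them are collapsed using the identity that for every m > 1 the m distinct m-th roots of unity sum to 0, e.g. 1 + exp(2*I*pi/3) + exp(-2*I*pi/3) = 0.)
A character is irreducible iff <chi, chi> = 1, so this representation is irreducible.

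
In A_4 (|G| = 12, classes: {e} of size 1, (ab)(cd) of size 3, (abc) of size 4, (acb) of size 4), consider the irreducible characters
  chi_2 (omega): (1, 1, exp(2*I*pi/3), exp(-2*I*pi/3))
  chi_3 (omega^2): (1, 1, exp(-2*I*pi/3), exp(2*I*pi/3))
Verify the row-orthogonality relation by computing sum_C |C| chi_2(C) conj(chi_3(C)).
Sum = 0; so <chi_2, chi_3> = 0 (distinct irreducibles are orthogonal).

Explanation: Compute term by term over conjugacy classes (|C| * chi_2(C) * conj(chi_3(C))):
  1*(1)*conj(1) + 3*(1)*conj(1) + 4*(exp(2*I*pi/3))*conj(exp(-2*I*pi/3)) + 4*(exp(-2*I*pi/3))*conj(exp(2*I*pi/3))
  = (1) + (3) + (4*exp(-2*I*pi/3)) + (4*exp(2*I*pi/3))
  = 0.
(Exp terms are combined using exp(i*s)*conj(exp(i*t)) = exp(i*(s-t)), and sums of them are collapsed using the identity that for every m > 1 the m distinct m-th roots of unity sum to 0, e.g. 1 + exp(2*I*pi/3) + exp(-2*I*pi/3) = 0.)
Dividing by |G| = 12 gives 0/12 = 0, matching the row-orthogonality relation <chi_2, chi_3> = [chi_2 = chi_3].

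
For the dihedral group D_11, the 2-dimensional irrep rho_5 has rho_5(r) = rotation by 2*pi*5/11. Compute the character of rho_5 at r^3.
chi_{rho_5}(r^3) = 2*cos(2*pi*5*3/11) = -2*cos(3*pi/11)

Details: rho_5(r^3) is rotation by angle 2*pi*5*3/11, whose trace is 2*cos(2*pi*5*3/11) = -2*cos(3*pi/11).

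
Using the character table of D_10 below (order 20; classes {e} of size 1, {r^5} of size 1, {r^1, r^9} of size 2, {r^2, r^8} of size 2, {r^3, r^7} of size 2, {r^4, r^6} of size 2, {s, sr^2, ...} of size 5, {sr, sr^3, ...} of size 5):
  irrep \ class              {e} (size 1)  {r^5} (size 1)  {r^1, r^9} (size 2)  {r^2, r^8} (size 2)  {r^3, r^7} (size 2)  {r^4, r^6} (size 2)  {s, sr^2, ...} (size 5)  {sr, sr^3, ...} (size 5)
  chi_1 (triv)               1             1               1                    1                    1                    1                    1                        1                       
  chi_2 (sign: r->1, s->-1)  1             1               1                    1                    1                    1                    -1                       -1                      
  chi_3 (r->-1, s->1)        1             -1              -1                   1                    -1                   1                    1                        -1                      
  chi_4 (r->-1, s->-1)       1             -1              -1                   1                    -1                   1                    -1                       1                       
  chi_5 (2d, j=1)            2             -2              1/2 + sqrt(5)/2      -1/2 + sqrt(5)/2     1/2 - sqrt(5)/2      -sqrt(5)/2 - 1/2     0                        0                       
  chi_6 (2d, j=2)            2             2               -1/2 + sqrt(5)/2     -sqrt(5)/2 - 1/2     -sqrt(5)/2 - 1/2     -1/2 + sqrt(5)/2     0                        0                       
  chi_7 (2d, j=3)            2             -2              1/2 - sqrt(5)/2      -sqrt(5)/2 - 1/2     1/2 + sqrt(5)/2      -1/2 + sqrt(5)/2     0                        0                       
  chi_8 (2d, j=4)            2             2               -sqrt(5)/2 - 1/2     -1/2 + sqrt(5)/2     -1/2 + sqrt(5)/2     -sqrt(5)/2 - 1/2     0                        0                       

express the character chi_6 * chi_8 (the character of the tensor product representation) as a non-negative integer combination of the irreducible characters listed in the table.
chi_6 tensor chi_8 = chi_6 + chi_8 (all other irreducibles have multiplicity 0).

Working: The character of a tensor product is the pointwise product (chi_6 * chi_8)(C) = chi_6(C) * chi_8(C):
  {e}: (2)*(2), {r^5}: (2)*(2), {r^1, r^9}: (-1/2 + sqrt(5)/2)*(-sqrt(5)/2 - 1/2), {r^2, r^8}: (-sqrt(5)/2 - 1/2)*(-1/2 + sqrt(5)/2), {r^3, r^7}: (-sqrt(5)/2 - 1/2)*(-1/2 + sqrt(5)/2), {r^4, r^6}: (-1/2 + sqrt(5)/2)*(-sqrt(5)/2 - 1/2), {s, sr^2, ...}: (0)*(0), {sr, sr^3, ...}: (0)*(0)
so (chi_6 * chi_8) takes values
  {e} -> 4, {r^5} -> 4, {r^1, r^9} -> -1, {r^2, r^8} -> -1, {r^3, r^7} -> -1, {r^4, r^6} -> -1, {s, sr^2, ...} -> 0, {sr, sr^3, ...} -> 0.
Now take the inner product of this character with each irreducible chi from the table, <chi_6*chi_8, chi> = (1/20) sum_C |C| (chi_6*chi_8)(C) conj(chi(C)):
  <chi_6*chi_8, chi_1> = (1/20)[1*(4)*conj(1) + 1*(4)*conj(1) + 2*(-1)*conj(1) + 2*(-1)*conj(1) + 2*(-1)*conj(1) + 2*(-1)*conj(1) + 5*(0)*conj(1) + 5*(0)*conj(1)]
      = (1/20)[(4) + (4) + (-2) + (-2) + (-2) + (-2) + (0) + (0)] = 0/20 = 0
  <chi_6*chi_8, chi_2> = (1/20)[1*(4)*conj(1) + 1*(4)*conj(1) + 2*(-1)*conj(1) + 2*(-1)*conj(1) + 2*(-1)*conj(1) + 2*(-1)*conj(1) + 5*(0)*conj(-1) + 5*(0)*conj(-1)]
      = (1/20)[(4) + (4) + (-2) + (-2) + (-2) + (-2) + (0) + (0)] = 0/20 = 0
  <chi_6*chi_8, chi_3> = (1/20)[1*(4)*conj(1) + 1*(4)*conj(-1) + 2*(-1)*conj(-1) + 2*(-1)*conj(1) + 2*(-1)*conj(-1) + 2*(-1)*conj(1) + 5*(0)*conj(1) + 5*(0)*conj(-1)]
      = (1/20)[(4) + (-4) + (2) + (-2) + (2) + (-2) + (0) + (0)] = 0/20 = 0
  <chi_6*chi_8, chi_4> = (1/20)[1*(4)*conj(1) + 1*(4)*conj(-1) + 2*(-1)*conj(-1) + 2*(-1)*conj(1) + 2*(-1)*conj(-1) + 2*(-1)*conj(1) + 5*(0)*conj(-1) + 5*(0)*conj(1)]
      = (1/20)[(4) + (-4) + (2) + (-2) + (2) + (-2) + (0) + (0)] = 0/20 = 0
  <chi_6*chi_8, chi_5> = (1/20)[1*(4)*conj(2) + 1*(4)*conj(-2) + 2*(-1)*conj(1/2 + sqrt(5)/2) + 2*(-1)*conj(-1/2 + sqrt(5)/2) + 2*(-1)*conj(1/2 - sqrt(5)/2) + 2*(-1)*conj(-sqrt(5)/2 - 1/2) + 5*(0)*conj(0) + 5*(0)*conj(0)]
      = (1/20)[(8) + (-8) + (-sqrt(5) - 1) + (1 - sqrt(5)) + (-1 + sqrt(5)) + (1 + sqrt(5)) + (0) + (0)] = 0/20 = 0
  <chi_6*chi_8, chi_6> = (1/20)[1*(4)*conj(2) + 1*(4)*conj(2) + 2*(-1)*conj(-1/2 + sqrt(5)/2) + 2*(-1)*conj(-sqrt(5)/2 - 1/2) + 2*(-1)*conj(-sqrt(5)/2 - 1/2) + 2*(-1)*conj(-1/2 + sqrt(5)/2) + 5*(0)*conj(0) + 5*(0)*conj(0)]
      = (1/20)[(8) + (8) + (1 - sqrt(5)) + (1 + sqrt(5)) + (1 + sqrt(5)) + (1 - sqrt(5)) + (0) + (0)] = 20/20 = 1
  <chi_6*chi_8, chi_7> = (1/20)[1*(4)*conj(2) + 1*(4)*conj(-2) + 2*(-1)*conj(1/2 - sqrt(5)/2) + 2*(-1)*conj(-sqrt(5)/2 - 1/2) + 2*(-1)*conj(1/2 + sqrt(5)/2) + 2*(-1)*conj(-1/2 + sqrt(5)/2) + 5*(0)*conj(0) + 5*(0)*conj(0)]
      = (1/20)[(8) + (-8) + (-1 + sqrt(5)) + (1 + sqrt(5)) + (-sqrt(5) - 1) + (1 - sqrt(5)) + (0) + (0)] = 0/20 = 0
  <chi_6*chi_8, chi_8> = (1/20)[1*(4)*conj(2) + 1*(4)*conj(2) + 2*(-1)*conj(-sqrt(5)/2 - 1/2) + 2*(-1)*conj(-1/2 + sqrt(5)/2) + 2*(-1)*conj(-1/2 + sqrt(5)/2) + 2*(-1)*conj(-sqrt(5)/2 - 1/2) + 5*(0)*conj(0) + 5*(0)*conj(0)]
      = (1/20)[(8) + (8) + (1 + sqrt(5)) + (1 - sqrt(5)) + (1 - sqrt(5)) + (1 + sqrt(5)) + (0) + (0)] = 20/20 = 1
Hence the multiplicities are chi_6: 1, chi_8: 1. Dimension check: dim(chi_6)*dim(chi_8) = 2*2 = 4 and sum (mult * dim) = 1*2 + 1*2 = 4.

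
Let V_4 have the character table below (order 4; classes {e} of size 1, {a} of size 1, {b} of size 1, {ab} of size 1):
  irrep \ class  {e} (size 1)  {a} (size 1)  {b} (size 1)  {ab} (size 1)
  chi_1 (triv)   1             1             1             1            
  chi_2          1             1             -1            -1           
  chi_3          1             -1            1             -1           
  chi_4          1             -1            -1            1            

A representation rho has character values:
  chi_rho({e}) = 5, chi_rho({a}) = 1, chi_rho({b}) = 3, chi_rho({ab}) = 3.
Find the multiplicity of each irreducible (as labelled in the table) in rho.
Multiplicities: chi_1: 3, chi_2: 0, chi_3: 1, chi_4: 1.

Argument: Use <chi_rho, chi> = (1/|G|) sum_C |C| * chi_rho(C) * conj(chi(C)) with |G| = 4 for each irreducible chi in the table:
  <chi_rho, chi_1> = (1/4)[1*(5)*conj(1) + 1*(1)*conj(1) + 1*(3)*conj(1) + 1*(3)*conj(1)]
      = (1/4)[(5) + (1) + (3) + (3)] = 12/4 = 3
  <chi_rho, chi_2> = (1/4)[1*(5)*conj(1) + 1*(1)*conj(1) + 1*(3)*conj(-1) + 1*(3)*conj(-1)]
      = (1/4)[(5) + (1) + (-3) + (-3)] = 0/4 = 0
  <chi_rho, chi_3> = (1/4)[1*(5)*conj(1) + 1*(1)*conj(-1) + 1*(3)*conj(1) + 1*(3)*conj(-1)]
      = (1/4)[(5) + (-1) + (3) + (-3)] = 4/4 = 1
  <chi_rho, chi_4> = (1/4)[1*(5)*conj(1) + 1*(1)*conj(-1) + 1*(3)*conj(-1) + 1*(3)*conj(1)]
      = (1/4)[(5) + (-1) + (-3) + (3)] = 4/4 = 1
Dimension check: dim(rho) = sum (mult * dim) = 3*1 + 0*1 + 1*1 + 1*1 = 5 = chi_rho(e) = 5.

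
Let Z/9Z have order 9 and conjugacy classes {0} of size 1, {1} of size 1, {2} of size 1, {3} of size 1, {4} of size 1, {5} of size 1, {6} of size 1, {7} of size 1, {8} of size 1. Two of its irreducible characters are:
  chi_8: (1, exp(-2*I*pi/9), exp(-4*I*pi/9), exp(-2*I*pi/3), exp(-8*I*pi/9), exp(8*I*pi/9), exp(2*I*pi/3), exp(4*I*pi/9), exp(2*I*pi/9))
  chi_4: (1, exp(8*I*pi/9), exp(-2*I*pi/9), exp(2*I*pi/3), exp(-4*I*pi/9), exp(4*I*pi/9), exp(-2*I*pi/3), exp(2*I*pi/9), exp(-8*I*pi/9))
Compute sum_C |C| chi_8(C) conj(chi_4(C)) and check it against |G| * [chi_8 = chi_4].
Sum = 0; so <chi_8, chi_4> = 0 (distinct irreducibles are orthogonal).

Justification: Compute term by term over conjugacy classes (|C| * chi_8(C) * conj(chi_4(C))):
  1*(1)*conj(1) + 1*(exp(-2*I*pi/9))*conj(exp(8*I*pi/9)) + 1*(exp(-4*I*pi/9))*conj(exp(-2*I*pi/9)) + 1*(exp(-2*I*pi/3))*conj(exp(2*I*pi/3)) + 1*(exp(-8*I*pi/9))*conj(exp(-4*I*pi/9)) + 1*(exp(8*I*pi/9))*conj(exp(4*I*pi/9)) + 1*(exp(2*I*pi/3))*conj(exp(-2*I*pi/3)) + 1*(exp(4*I*pi/9))*conj(exp(2*I*pi/9)) + 1*(exp(2*I*pi/9))*conj(exp(-8*I*pi/9))
  = (1) + (exp(8*I*pi/9)) + (exp(-2*I*pi/9)) + (exp(2*I*pi/3)) + (exp(-4*I*pi/9)) + (exp(4*I*pi/9)) + (exp(-2*I*pi/3)) + (exp(2*I*pi/9)) + (exp(-8*I*pi/9))
  = 0.
(Exp terms are combined using exp(i*s)*conj(exp(i*t)) = exp(i*(s-t)), and sums of them are collapsed using the identity that for every m > 1 the m distinct m-th roots of unity sum to 0, e.g. 1 + exp(2*I*pi/3) + exp(-2*I*pi/3) = 0.)
Dividing by |G| = 9 gives 0/9 = 0, matching the row-orthogonality relation <chi_8, chi_4> = [chi_8 = chi_4].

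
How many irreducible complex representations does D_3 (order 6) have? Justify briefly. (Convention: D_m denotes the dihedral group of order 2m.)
3

Argument: The number of irreducible complex representations of a finite group equals its number of conjugacy classes. D_3 has 3 conjugacy classes ((n+3)/2 for n odd), so D_3 (order 6) has exactly 3 irreducible complex representations.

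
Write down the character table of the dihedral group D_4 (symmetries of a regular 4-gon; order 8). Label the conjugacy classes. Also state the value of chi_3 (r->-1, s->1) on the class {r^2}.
Conjugacy classes: {e} of size 1, {r^2} of size 1, {r^1, r^3} of size 2, {s, sr^2, ...} of size 2, {sr, sr^3, ...} of size 2.
Character table:
  irrep \ class              {e} (size 1)  {r^2} (size 1)  {r^1, r^3} (size 2)  {s, sr^2, ...} (size 2)  {sr, sr^3, ...} (size 2)
  chi_1 (triv)               1             1               1                    1                        1                       
  chi_2 (sign: r->1, s->-1)  1             1               1                    -1                       -1                      
  chi_3 (r->-1, s->1)        1             1               -1                   1                        -1                      
  chi_4 (r->-1, s->-1)       1             1               -1                   -1                       1                       
  chi_5 (2d, j=1)            2             -2              0                    0                        0                       

Spot check: chi_3 (r->-1, s->1) on {r^2} = 1.

Working: D_4 has order 2*4 = 8 with 5 conjugacy classes, hence 5 irreducibles. Sum of squared dims 1 + 1 + 1 + 1 + 4 = 8 = |G|. Linear characters come from the abelianisation; the 2-dimensional irreps have character r^k -> 2*cos(2*pi*j*k/4), reflections -> 0.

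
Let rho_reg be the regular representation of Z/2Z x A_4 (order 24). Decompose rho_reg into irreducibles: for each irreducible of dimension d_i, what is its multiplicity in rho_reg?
Each irreducible V_i of dimension d_i appears with multiplicity d_i, i.e. rho_reg = (direct sum over all irreducibles V_i) d_i V_i. The irreducible dimensions for Z/2Z x A_4 are 1, 1, 1, 1, 1, 1, 3, 3: 6 irreducibles of dimension 1, each with multiplicity 1; 2 irreducibles of dimension 3, each with multiplicity 3. Total dimension 6*1*1 + 2*3*3 = 24 = |G|.

Justification: General theorem: in the regular representation of a finite group G, each irreducible appears with multiplicity equal to its dimension. Check: dim(rho_reg) = sum d_i^2 = 1 + 1 + 1 + 1 + 1 + 1 + 9 + 9 = 24 = |G|.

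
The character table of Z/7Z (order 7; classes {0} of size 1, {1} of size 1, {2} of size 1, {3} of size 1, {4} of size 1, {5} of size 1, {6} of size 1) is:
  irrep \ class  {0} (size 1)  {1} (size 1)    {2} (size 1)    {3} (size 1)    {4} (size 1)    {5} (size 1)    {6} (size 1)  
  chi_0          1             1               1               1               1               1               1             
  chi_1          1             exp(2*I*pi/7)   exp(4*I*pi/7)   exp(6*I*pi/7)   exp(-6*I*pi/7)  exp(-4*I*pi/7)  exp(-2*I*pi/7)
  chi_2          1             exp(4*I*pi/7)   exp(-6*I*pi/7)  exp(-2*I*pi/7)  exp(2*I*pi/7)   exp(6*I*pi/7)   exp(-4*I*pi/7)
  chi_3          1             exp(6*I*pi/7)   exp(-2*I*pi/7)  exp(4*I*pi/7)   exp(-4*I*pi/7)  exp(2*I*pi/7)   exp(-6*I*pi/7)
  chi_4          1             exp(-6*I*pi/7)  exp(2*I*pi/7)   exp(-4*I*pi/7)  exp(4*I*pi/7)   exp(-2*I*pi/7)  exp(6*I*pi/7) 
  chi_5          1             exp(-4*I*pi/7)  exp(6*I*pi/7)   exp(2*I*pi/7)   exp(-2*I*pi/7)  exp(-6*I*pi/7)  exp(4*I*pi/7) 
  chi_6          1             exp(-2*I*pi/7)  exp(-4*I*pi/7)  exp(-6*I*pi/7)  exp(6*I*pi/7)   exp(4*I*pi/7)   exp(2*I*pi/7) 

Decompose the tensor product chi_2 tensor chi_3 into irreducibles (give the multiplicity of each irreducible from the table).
chi_2 tensor chi_3 = chi_5 (all other irreducibles have multiplicity 0).

Reasoning: The character of a tensor product is the pointwise product (chi_2 * chi_3)(C) = chi_2(C) * chi_3(C):
  {0}: (1)*(1), {1}: (exp(4*I*pi/7))*(exp(6*I*pi/7)), {2}: (exp(-6*I*pi/7))*(exp(-2*I*pi/7)), {3}: (exp(-2*I*pi/7))*(exp(4*I*pi/7)), {4}: (exp(2*I*pi/7))*(exp(-4*I*pi/7)), {5}: (exp(6*I*pi/7))*(exp(2*I*pi/7)), {6}: (exp(-4*I*pi/7))*(exp(-6*I*pi/7))
so (chi_2 * chi_3) takes values
  {0} -> 1, {1} -> exp(-4*I*pi/7), {2} -> exp(6*I*pi/7), {3} -> exp(2*I*pi/7), {4} -> exp(-2*I*pi/7), {5} -> exp(-6*I*pi/7), {6} -> exp(4*I*pi/7).
Now take the inner product of this character with each irreducible chi from the table, <chi_2*chi_3, chi> = (1/7) sum_C |C| (chi_2*chi_3)(C) conj(chi(C)):
  <chi_2*chi_3, chi_0> = (1/7)[1*(1)*conj(1) + 1*(exp(-4*I*pi/7))*conj(1) + 1*(exp(6*I*pi/7))*conj(1) + 1*(exp(2*I*pi/7))*conj(1) + 1*(exp(-2*I*pi/7))*conj(1) + 1*(exp(-6*I*pi/7))*conj(1) + 1*(exp(4*I*pi/7))*conj(1)]
      = (1/7)[(1) + (exp(-4*I*pi/7)) + (exp(6*I*pi/7)) + (exp(2*I*pi/7)) + (exp(-2*I*pi/7)) + (exp(-6*I*pi/7)) + (exp(4*I*pi/7))] = 0/7 = 0
  <chi_2*chi_3, chi_1> = (1/7)[1*(1)*conj(1) + 1*(exp(-4*I*pi/7))*conj(exp(2*I*pi/7)) + 1*(exp(6*I*pi/7))*conj(exp(4*I*pi/7)) + 1*(exp(2*I*pi/7))*conj(exp(6*I*pi/7)) + 1*(exp(-2*I*pi/7))*conj(exp(-6*I*pi/7)) + 1*(exp(-6*I*pi/7))*conj(exp(-4*I*pi/7)) + 1*(exp(4*I*pi/7))*conj(exp(-2*I*pi/7))]
      = (1/7)[(1) + (exp(-6*I*pi/7)) + (exp(2*I*pi/7)) + (exp(-4*I*pi/7)) + (exp(4*I*pi/7)) + (exp(-2*I*pi/7)) + (exp(6*I*pi/7))] = 0/7 = 0
  <chi_2*chi_3, chi_2> = (1/7)[1*(1)*conj(1) + 1*(exp(-4*I*pi/7))*conj(exp(4*I*pi/7)) + 1*(exp(6*I*pi/7))*conj(exp(-6*I*pi/7)) + 1*(exp(2*I*pi/7))*conj(exp(-2*I*pi/7)) + 1*(exp(-2*I*pi/7))*conj(exp(2*I*pi/7)) + 1*(exp(-6*I*pi/7))*conj(exp(6*I*pi/7)) + 1*(exp(4*I*pi/7))*conj(exp(-4*I*pi/7))]
      = (1/7)[(1) + (exp(6*I*pi/7)) + (exp(-2*I*pi/7)) + (exp(4*I*pi/7)) + (exp(-4*I*pi/7)) + (exp(2*I*pi/7)) + (exp(-6*I*pi/7))] = 0/7 = 0
  <chi_2*chi_3, chi_3> = (1/7)[1*(1)*conj(1) + 1*(exp(-4*I*pi/7))*conj(exp(6*I*pi/7)) + 1*(exp(6*I*pi/7))*conj(exp(-2*I*pi/7)) + 1*(exp(2*I*pi/7))*conj(exp(4*I*pi/7)) + 1*(exp(-2*I*pi/7))*conj(exp(-4*I*pi/7)) + 1*(exp(-6*I*pi/7))*conj(exp(2*I*pi/7)) + 1*(exp(4*I*pi/7))*conj(exp(-6*I*pi/7))]
      = (1/7)[(1) + (exp(4*I*pi/7)) + (exp(-6*I*pi/7)) + (exp(-2*I*pi/7)) + (exp(2*I*pi/7)) + (exp(6*I*pi/7)) + (exp(-4*I*pi/7))] = 0/7 = 0
  <chi_2*chi_3, chi_4> = (1/7)[1*(1)*conj(1) + 1*(exp(-4*I*pi/7))*conj(exp(-6*I*pi/7)) + 1*(exp(6*I*pi/7))*conj(exp(2*I*pi/7)) + 1*(exp(2*I*pi/7))*conj(exp(-4*I*pi/7)) + 1*(exp(-2*I*pi/7))*conj(exp(4*I*pi/7)) + 1*(exp(-6*I*pi/7))*conj(exp(-2*I*pi/7)) + 1*(exp(4*I*pi/7))*conj(exp(6*I*pi/7))]
      = (1/7)[(1) + (exp(2*I*pi/7)) + (exp(4*I*pi/7)) + (exp(6*I*pi/7)) + (exp(-6*I*pi/7)) + (exp(-4*I*pi/7)) + (exp(-2*I*pi/7))] = 0/7 = 0
  <chi_2*chi_3, chi_5> = (1/7)[1*(1)*conj(1) + 1*(exp(-4*I*pi/7))*conj(exp(-4*I*pi/7)) + 1*(exp(6*I*pi/7))*conj(exp(6*I*pi/7)) + 1*(exp(2*I*pi/7))*conj(exp(2*I*pi/7)) + 1*(exp(-2*I*pi/7))*conj(exp(-2*I*pi/7)) + 1*(exp(-6*I*pi/7))*conj(exp(-6*I*pi/7)) + 1*(exp(4*I*pi/7))*conj(exp(4*I*pi/7))]
      = (1/7)[(1) + (1) + (1) + (1) + (1) + (1) + (1)] = 7/7 = 1
  <chi_2*chi_3, chi_6> = (1/7)[1*(1)*conj(1) + 1*(exp(-4*I*pi/7))*conj(exp(-2*I*pi/7)) + 1*(exp(6*I*pi/7))*conj(exp(-4*I*pi/7)) + 1*(exp(2*I*pi/7))*conj(exp(-6*I*pi/7)) + 1*(exp(-2*I*pi/7))*conj(exp(6*I*pi/7)) + 1*(exp(-6*I*pi/7))*conj(exp(4*I*pi/7)) + 1*(exp(4*I*pi/7))*conj(exp(2*I*pi/7))]
      = (1/7)[(1) + (exp(-2*I*pi/7)) + (exp(-4*I*pi/7)) + (exp(-6*I*pi/7)) + (exp(6*I*pi/7)) + (exp(4*I*pi/7)) + (exp(2*I*pi/7))] = 0/7 = 0
(Exp terms are combined using exp(i*s)*conj(exp(i*t)) = exp(i*(s-t)), and sums of them are collapsed using the identity that for every m > 1 the m distinct m-th roots of unity sum to 0, e.g. 1 + exp(2*I*pi/3) + exp(-2*I*pi/3) = 0.)
Hence the multiplicities are chi_5: 1. Dimension check: dim(chi_2)*dim(chi_3) = 1*1 = 1 and sum (mult * dim) = 1*1 = 1.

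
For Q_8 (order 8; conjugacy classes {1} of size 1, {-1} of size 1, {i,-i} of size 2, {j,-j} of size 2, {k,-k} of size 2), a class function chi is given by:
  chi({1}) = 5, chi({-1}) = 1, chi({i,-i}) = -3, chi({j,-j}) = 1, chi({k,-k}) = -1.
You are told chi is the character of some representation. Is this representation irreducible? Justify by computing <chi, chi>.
Not irreducible (reducible): <chi, chi> = 6 > 1.

Details: <chi, chi> = (1/|G|) sum_C |C| * |chi(C)|^2 = (1/8)[1*|5|^2 + 1*|1|^2 + 2*|-3|^2 + 2*|1|^2 + 2*|-1|^2]
  = (1/8)[(25) + (1) + (18) + (2) + (2)] = 48/8 = 6.
A character is irreducible iff <chi, chi> = 1, so this representation is reducible.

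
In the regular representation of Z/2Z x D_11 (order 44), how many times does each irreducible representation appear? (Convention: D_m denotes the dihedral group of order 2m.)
Each irreducible V_i of dimension d_i appears with multiplicity d_i, i.e. rho_reg = (direct sum over all irreducibles V_i) d_i V_i. The irreducible dimensions for Z/2Z x D_11 are 1, 1, 1, 1, 2, 2, 2, 2, 2, 2, 2, 2, 2, 2: 4 irreducibles of dimension 1, each with multiplicity 1; 10 irreducibles of dimension 2, each with multiplicity 2. Total dimension 4*1*1 + 10*2*2 = 44 = |G|.

Working: General theorem: in the regular representation of a finite group G, each irreducible appears with multiplicity equal to its dimension. Check: dim(rho_reg) = sum d_i^2 = 1 + 1 + 1 + 1 + 4 + 4 + 4 + 4 + 4 + 4 + 4 + 4 + 4 + 4 = 44 = |G|.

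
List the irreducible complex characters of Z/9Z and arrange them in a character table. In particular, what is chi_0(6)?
Character table of Z/9Z (irreps indexed chi_0,...,chi_8 with chi_k(m) = zeta_9^(k*m), zeta_9 = exp(2*pi*i/9)):
  irrep \ class  {0} (size 1)  {1} (size 1)    {2} (size 1)    {3} (size 1)    {4} (size 1)    {5} (size 1)    {6} (size 1)    {7} (size 1)    {8} (size 1)  
  chi_0          1             1               1               1               1               1               1               1               1             
  chi_1          1             exp(2*I*pi/9)   exp(4*I*pi/9)   exp(2*I*pi/3)   exp(8*I*pi/9)   exp(-8*I*pi/9)  exp(-2*I*pi/3)  exp(-4*I*pi/9)  exp(-2*I*pi/9)
  chi_2          1             exp(4*I*pi/9)   exp(8*I*pi/9)   exp(-2*I*pi/3)  exp(-2*I*pi/9)  exp(2*I*pi/9)   exp(2*I*pi/3)   exp(-8*I*pi/9)  exp(-4*I*pi/9)
  chi_3          1             exp(2*I*pi/3)   exp(-2*I*pi/3)  1               exp(2*I*pi/3)   exp(-2*I*pi/3)  1               exp(2*I*pi/3)   exp(-2*I*pi/3)
  chi_4          1             exp(8*I*pi/9)   exp(-2*I*pi/9)  exp(2*I*pi/3)   exp(-4*I*pi/9)  exp(4*I*pi/9)   exp(-2*I*pi/3)  exp(2*I*pi/9)   exp(-8*I*pi/9)
  chi_5          1             exp(-8*I*pi/9)  exp(2*I*pi/9)   exp(-2*I*pi/3)  exp(4*I*pi/9)   exp(-4*I*pi/9)  exp(2*I*pi/3)   exp(-2*I*pi/9)  exp(8*I*pi/9) 
  chi_6          1             exp(-2*I*pi/3)  exp(2*I*pi/3)   1               exp(-2*I*pi/3)  exp(2*I*pi/3)   1               exp(-2*I*pi/3)  exp(2*I*pi/3) 
  chi_7          1             exp(-4*I*pi/9)  exp(-8*I*pi/9)  exp(2*I*pi/3)   exp(2*I*pi/9)   exp(-2*I*pi/9)  exp(-2*I*pi/3)  exp(8*I*pi/9)   exp(4*I*pi/9) 
  chi_8          1             exp(-2*I*pi/9)  exp(-4*I*pi/9)  exp(-2*I*pi/3)  exp(-8*I*pi/9)  exp(8*I*pi/9)   exp(2*I*pi/3)   exp(4*I*pi/9)   exp(2*I*pi/9) 

Spot check: chi_0(6) = zeta_9^(0*6) = zeta_9^0 = 1.

Justification: Z/9Z is abelian, so all 9 irreducible complex representations are 1-dimensional. They are given by chi_k(m) = zeta_9^(k*m) for k = 0,...,8. Row orthogonality: sum_m chi_k(m) conj(chi_l(m)) = 9 * [k = l].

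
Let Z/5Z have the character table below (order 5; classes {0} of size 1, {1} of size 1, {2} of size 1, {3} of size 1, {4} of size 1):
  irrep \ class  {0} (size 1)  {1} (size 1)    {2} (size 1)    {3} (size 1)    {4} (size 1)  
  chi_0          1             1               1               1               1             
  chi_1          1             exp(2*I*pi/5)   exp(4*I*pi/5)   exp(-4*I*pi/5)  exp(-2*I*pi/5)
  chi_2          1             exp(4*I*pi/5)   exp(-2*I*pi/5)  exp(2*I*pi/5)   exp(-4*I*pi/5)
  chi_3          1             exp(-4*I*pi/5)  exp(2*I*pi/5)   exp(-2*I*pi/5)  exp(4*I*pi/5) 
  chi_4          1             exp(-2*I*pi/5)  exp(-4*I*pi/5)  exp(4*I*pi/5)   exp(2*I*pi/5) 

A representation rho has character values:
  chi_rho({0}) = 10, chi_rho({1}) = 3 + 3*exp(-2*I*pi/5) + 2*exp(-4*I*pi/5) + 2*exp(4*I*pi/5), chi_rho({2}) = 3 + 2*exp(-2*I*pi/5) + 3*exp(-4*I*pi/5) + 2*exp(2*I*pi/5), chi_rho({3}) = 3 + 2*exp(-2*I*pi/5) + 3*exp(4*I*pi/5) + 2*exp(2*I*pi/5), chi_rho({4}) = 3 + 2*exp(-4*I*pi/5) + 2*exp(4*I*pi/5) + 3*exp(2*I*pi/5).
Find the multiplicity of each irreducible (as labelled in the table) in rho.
Multiplicities: chi_0: 3, chi_1: 0, chi_2: 2, chi_3: 2, chi_4: 3.

Why: Use <chi_rho, chi> = (1/|G|) sum_C |C| * chi_rho(C) * conj(chi(C)) with |G| = 5 for each irreducible chi in the table:
  <chi_rho, chi_0> = (1/5)[1*(10)*conj(1) + 1*(3 + 3*exp(-2*I*pi/5) + 2*exp(-4*I*pi/5) + 2*exp(4*I*pi/5))*conj(1) + 1*(3 + 2*exp(-2*I*pi/5) + 3*exp(-4*I*pi/5) + 2*exp(2*I*pi/5))*conj(1) + 1*(3 + 2*exp(-2*I*pi/5) + 3*exp(4*I*pi/5) + 2*exp(2*I*pi/5))*conj(1) + 1*(3 + 2*exp(-4*I*pi/5) + 2*exp(4*I*pi/5) + 3*exp(2*I*pi/5))*conj(1)]
      = (1/5)[(10) + (3 + 3*exp(-2*I*pi/5) + 2*exp(-4*I*pi/5) + 2*exp(4*I*pi/5)) + (3 + 2*exp(-2*I*pi/5) + 3*exp(-4*I*pi/5) + 2*exp(2*I*pi/5)) + (3 + 2*exp(-2*I*pi/5) + 3*exp(4*I*pi/5) + 2*exp(2*I*pi/5)) + (3 + 2*exp(-4*I*pi/5) + 2*exp(4*I*pi/5) + 3*exp(2*I*pi/5))] = 15/5 = 3
  <chi_rho, chi_1> = (1/5)[1*(10)*conj(1) + 1*(3 + 3*exp(-2*I*pi/5) + 2*exp(-4*I*pi/5) + 2*exp(4*I*pi/5))*conj(exp(2*I*pi/5)) + 1*(3 + 2*exp(-2*I*pi/5) + 3*exp(-4*I*pi/5) + 2*exp(2*I*pi/5))*conj(exp(4*I*pi/5)) + 1*(3 + 2*exp(-2*I*pi/5) + 3*exp(4*I*pi/5) + 2*exp(2*I*pi/5))*conj(exp(-4*I*pi/5)) + 1*(3 + 2*exp(-4*I*pi/5) + 2*exp(4*I*pi/5) + 3*exp(2*I*pi/5))*conj(exp(-2*I*pi/5))]
      = (1/5)[(10) + (3*exp(-2*I*pi/5) + 3*exp(-4*I*pi/5) + 2*exp(4*I*pi/5) + 2*exp(2*I*pi/5)) + (2*exp(-2*I*pi/5) + 3*exp(-4*I*pi/5) + 2*exp(4*I*pi/5) + 3*exp(2*I*pi/5)) + (3*exp(-2*I*pi/5) + 2*exp(-4*I*pi/5) + 3*exp(4*I*pi/5) + 2*exp(2*I*pi/5)) + (2*exp(-2*I*pi/5) + 2*exp(-4*I*pi/5) + 3*exp(4*I*pi/5) + 3*exp(2*I*pi/5))] = 0/5 = 0
  <chi_rho, chi_2> = (1/5)[1*(10)*conj(1) + 1*(3 + 3*exp(-2*I*pi/5) + 2*exp(-4*I*pi/5) + 2*exp(4*I*pi/5))*conj(exp(4*I*pi/5)) + 1*(3 + 2*exp(-2*I*pi/5) + 3*exp(-4*I*pi/5) + 2*exp(2*I*pi/5))*conj(exp(-2*I*pi/5)) + 1*(3 + 2*exp(-2*I*pi/5) + 3*exp(4*I*pi/5) + 2*exp(2*I*pi/5))*conj(exp(2*I*pi/5)) + 1*(3 + 2*exp(-4*I*pi/5) + 2*exp(4*I*pi/5) + 3*exp(2*I*pi/5))*conj(exp(-4*I*pi/5))]
      = (1/5)[(10) + (2 + 3*exp(-4*I*pi/5) + 3*exp(4*I*pi/5) + 2*exp(2*I*pi/5)) + (2 + 3*exp(-2*I*pi/5) + 2*exp(4*I*pi/5) + 3*exp(2*I*pi/5)) + (2 + 3*exp(-2*I*pi/5) + 2*exp(-4*I*pi/5) + 3*exp(2*I*pi/5)) + (2 + 2*exp(-2*I*pi/5) + 3*exp(-4*I*pi/5) + 3*exp(4*I*pi/5))] = 10/5 = 2
  <chi_rho, chi_3> = (1/5)[1*(10)*conj(1) + 1*(3 + 3*exp(-2*I*pi/5) + 2*exp(-4*I*pi/5) + 2*exp(4*I*pi/5))*conj(exp(-4*I*pi/5)) + 1*(3 + 2*exp(-2*I*pi/5) + 3*exp(-4*I*pi/5) + 2*exp(2*I*pi/5))*conj(exp(2*I*pi/5)) + 1*(3 + 2*exp(-2*I*pi/5) + 3*exp(4*I*pi/5) + 2*exp(2*I*pi/5))*conj(exp(-2*I*pi/5)) + 1*(3 + 2*exp(-4*I*pi/5) + 2*exp(4*I*pi/5) + 3*exp(2*I*pi/5))*conj(exp(4*I*pi/5))]
      = (1/5)[(10) + (2 + 2*exp(-2*I*pi/5) + 3*exp(4*I*pi/5) + 3*exp(2*I*pi/5)) + (2 + 3*exp(-2*I*pi/5) + 2*exp(-4*I*pi/5) + 3*exp(4*I*pi/5)) + (2 + 3*exp(-4*I*pi/5) + 2*exp(4*I*pi/5) + 3*exp(2*I*pi/5)) + (2 + 3*exp(-2*I*pi/5) + 3*exp(-4*I*pi/5) + 2*exp(2*I*pi/5))] = 10/5 = 2
  <chi_rho, chi_4> = (1/5)[1*(10)*conj(1) + 1*(3 + 3*exp(-2*I*pi/5) + 2*exp(-4*I*pi/5) + 2*exp(4*I*pi/5))*conj(exp(-2*I*pi/5)) + 1*(3 + 2*exp(-2*I*pi/5) + 3*exp(-4*I*pi/5) + 2*exp(2*I*pi/5))*conj(exp(-4*I*pi/5)) + 1*(3 + 2*exp(-2*I*pi/5) + 3*exp(4*I*pi/5) + 2*exp(2*I*pi/5))*conj(exp(4*I*pi/5)) + 1*(3 + 2*exp(-4*I*pi/5) + 2*exp(4*I*pi/5) + 3*exp(2*I*pi/5))*conj(exp(2*I*pi/5))]
      = (1/5)[(10) + (3 + 2*exp(-2*I*pi/5) + 2*exp(-4*I*pi/5) + 3*exp(2*I*pi/5)) + (3 + 2*exp(-4*I*pi/5) + 3*exp(4*I*pi/5) + 2*exp(2*I*pi/5)) + (3 + 2*exp(-2*I*pi/5) + 3*exp(-4*I*pi/5) + 2*exp(4*I*pi/5)) + (3 + 3*exp(-2*I*pi/5) + 2*exp(4*I*pi/5) + 2*exp(2*I*pi/5))] = 15/5 = 3
(Exp terms are combined using exp(i*s)*conj(exp(i*t)) = exp(i*(s-t)), and sums of them are collapsed using the identity that for every m > 1 the m distinct m-th roots of unity sum to 0, e.g. 1 + exp(2*I*pi/3) + exp(-2*I*pi/3) = 0.)
Dimension check: dim(rho) = sum (mult * dim) = 3*1 + 0*1 + 2*1 + 2*1 + 3*1 = 10 = chi_rho(e) = 10.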